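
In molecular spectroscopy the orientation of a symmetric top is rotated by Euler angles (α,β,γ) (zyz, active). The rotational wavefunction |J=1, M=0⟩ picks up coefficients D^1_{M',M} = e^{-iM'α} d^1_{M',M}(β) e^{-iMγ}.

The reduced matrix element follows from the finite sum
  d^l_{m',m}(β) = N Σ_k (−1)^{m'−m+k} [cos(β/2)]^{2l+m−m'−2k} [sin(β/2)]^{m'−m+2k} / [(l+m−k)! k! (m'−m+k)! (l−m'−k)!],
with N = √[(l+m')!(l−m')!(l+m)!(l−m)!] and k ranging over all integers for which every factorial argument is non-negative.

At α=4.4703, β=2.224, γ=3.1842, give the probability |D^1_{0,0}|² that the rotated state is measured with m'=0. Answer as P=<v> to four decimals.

First d^1_{0,0}(β=2.2240), then the phase factors e^{-i(0)α} and e^{-i(0)γ}:
Half-angle: c=0.442869, s=0.896586. N=√(1·1·1·1)=1.000000
The bounds max(0,m−m')=0 and min(l+m,l−m')=1 give 2 terms
  k=0: (−1)^0·1.0000/(1)·0.4429^2·0.8966^0 = +0.196133
  k=1: (−1)^1·1.0000/(1)·0.4429^0·0.8966^2 = -0.803867
d^1_{0,0}(2.2240) = +0.196133 -0.803867 = -0.607734
|D^1_{0,0}|² = |d^1_{0,0}(β)|² = (-0.607734)² = 0.369340 (the z-rotation phases have unit modulus)

P=0.3693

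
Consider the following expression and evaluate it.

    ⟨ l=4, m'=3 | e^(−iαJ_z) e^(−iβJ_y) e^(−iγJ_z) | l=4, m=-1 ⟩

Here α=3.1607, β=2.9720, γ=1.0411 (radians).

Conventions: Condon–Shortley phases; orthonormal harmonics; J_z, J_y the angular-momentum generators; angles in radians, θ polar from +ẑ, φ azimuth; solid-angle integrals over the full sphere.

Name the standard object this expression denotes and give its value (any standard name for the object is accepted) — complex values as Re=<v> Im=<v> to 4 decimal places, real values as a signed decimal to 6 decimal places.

Wigner D-matrix element, Re=0.0305 Im=0.0458

This is a Wigner D-matrix element — the rotation-matrix element ⟨l m'| R(α,β,γ) |l m⟩ in the angular-momentum basis.
Split into d^4_{3,-1}(β=2.9720) × two z-phases.
c=cos(2.972000/2)=0.084695, s=sin(2.972000/2)=0.996407; N=√[5040·1·6·120]=1904.940944
Admissible k: 0..1 (factorial args all ≥0)
  k=0: (−1)^4·1904.9409/(144)·0.0847^4·0.9964^4 = +0.000671
  k=1: (−1)^5·1904.9409/(240)·0.0847^2·0.9964^6 = -0.055719
d^4_{3,-1}(2.9720) = +0.000671 -0.055719 = -0.055048
Phases: e^{-i·(3)·3.1607}=-0.998358+0.057291i, e^{-i·(-1)·1.0411}=+0.505271+0.862961i ⇒ D=+0.030490+0.045833i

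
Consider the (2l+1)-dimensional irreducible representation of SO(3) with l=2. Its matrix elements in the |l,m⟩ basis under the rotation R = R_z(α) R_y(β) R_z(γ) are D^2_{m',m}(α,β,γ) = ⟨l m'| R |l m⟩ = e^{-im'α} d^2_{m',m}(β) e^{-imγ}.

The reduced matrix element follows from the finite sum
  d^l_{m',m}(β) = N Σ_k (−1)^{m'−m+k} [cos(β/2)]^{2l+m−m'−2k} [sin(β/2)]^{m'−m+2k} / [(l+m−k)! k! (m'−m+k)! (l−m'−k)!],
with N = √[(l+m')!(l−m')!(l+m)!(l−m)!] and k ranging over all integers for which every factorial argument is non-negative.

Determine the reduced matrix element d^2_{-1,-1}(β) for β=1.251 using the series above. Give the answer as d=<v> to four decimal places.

d^2_{-1,-1}(β=1.2510) via the finite sum:
With c≡cos(β/2)=0.810670 and s≡sin(β/2)=0.585503, N=[1·6·1·6]^{1/2}=6.000000
The bounds max(0,m−m')=0 and min(l+m,l−m')=1 give 2 terms
  k=0: (−1)^0·6.0000/(6)·0.8107^4·0.5855^0 = +0.431894
  k=1: (−1)^1·6.0000/(2)·0.8107^2·0.5855^2 = -0.675877
d^2_{-1,-1}(1.2510) = +0.431894 -0.675877 = -0.243983

d=-0.2440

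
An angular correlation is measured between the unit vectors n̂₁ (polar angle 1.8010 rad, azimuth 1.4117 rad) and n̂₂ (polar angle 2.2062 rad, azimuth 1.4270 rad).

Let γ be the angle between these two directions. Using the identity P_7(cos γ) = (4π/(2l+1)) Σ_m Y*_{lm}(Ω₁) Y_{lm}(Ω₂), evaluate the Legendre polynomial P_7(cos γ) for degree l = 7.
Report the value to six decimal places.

-0.278091

Term-by-term m-sum for l=7 (normalisation 4π/15 = 0.837758):
  m=-7: Y*=-0.37212 - 0.18303j  Y=-0.09243 + 0.05849j  product 0.04510 - 0.00485j
  m=-6: Y*=0.21017 - 0.29676j  Y=0.19627 + 0.22926j  product 0.10929 - 0.01006j
  m=-5: Y*=-0.07409 - 0.07261j  Y=0.29210 - 0.33372j  product -0.04587 + 0.00352j
  m=-4: Y*=0.28113 - 0.20774j  Y=-0.24216 - 0.15699j  product -0.10069 + 0.00617j
  m=-3: Y*=0.00228 + 0.00441j  Y=0.06042 - 0.13126j  product 0.00072 - 0.00003j
  m=-2: Y*=0.31052 - 0.10228j  Y=-0.34631 - 0.10244j  product -0.11801 + 0.00361j
  m=-1: Y*=0.00736 + 0.04589j  Y=-0.00085 + 0.00586j  product -0.00028 + 0.00000j
  m=+0: Y*=0.31813 + 0.00000j  Y=-0.35346 + 0.00000j  product -0.11245 + 0.00000j
  m=+1: Y*=-0.00736 + 0.04589j  Y=0.00085 + 0.00586j  product -0.00028 - 0.00000j
  m=+2: Y*=0.31052 + 0.10228j  Y=-0.34631 + 0.10244j  product -0.11801 - 0.00361j
  m=+3: Y*=-0.00228 + 0.00441j  Y=-0.06042 - 0.13126j  product 0.00072 + 0.00003j
  m=+4: Y*=0.28113 + 0.20774j  Y=-0.24216 + 0.15699j  product -0.10069 - 0.00617j
  m=+5: Y*=0.07409 - 0.07261j  Y=-0.29210 - 0.33372j  product -0.04587 - 0.00352j
  m=+6: Y*=0.21017 + 0.29676j  Y=0.19627 - 0.22926j  product 0.10929 + 0.01006j
  m=+7: Y*=0.37212 - 0.18303j  Y=0.09243 + 0.05849j  product 0.04510 + 0.00485j
Σ over m = -0.33195 + 0.00000j; ×(4π/15) → -0.27809 + 0.00000j. Real part: -0.278091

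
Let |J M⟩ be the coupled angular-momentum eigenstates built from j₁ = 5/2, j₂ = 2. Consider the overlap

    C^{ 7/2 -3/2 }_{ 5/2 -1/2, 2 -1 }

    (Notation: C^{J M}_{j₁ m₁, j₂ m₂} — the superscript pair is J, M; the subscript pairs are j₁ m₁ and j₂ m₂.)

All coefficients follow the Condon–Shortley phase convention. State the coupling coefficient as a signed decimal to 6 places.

+0.308607

√[8·1!4!3!/9! · 2!3!1!3!2!5!] = √(384/7)
  +(−1)^0/∏(0,1,3,1,1,2)! = 1/12  (running 1/12)
  +(−1)^1/∏(1,0,2,0,2,3)! = -1/24  (running 1/24)
⟨..|..⟩ = √(384/7)·(1/24) = +0.308607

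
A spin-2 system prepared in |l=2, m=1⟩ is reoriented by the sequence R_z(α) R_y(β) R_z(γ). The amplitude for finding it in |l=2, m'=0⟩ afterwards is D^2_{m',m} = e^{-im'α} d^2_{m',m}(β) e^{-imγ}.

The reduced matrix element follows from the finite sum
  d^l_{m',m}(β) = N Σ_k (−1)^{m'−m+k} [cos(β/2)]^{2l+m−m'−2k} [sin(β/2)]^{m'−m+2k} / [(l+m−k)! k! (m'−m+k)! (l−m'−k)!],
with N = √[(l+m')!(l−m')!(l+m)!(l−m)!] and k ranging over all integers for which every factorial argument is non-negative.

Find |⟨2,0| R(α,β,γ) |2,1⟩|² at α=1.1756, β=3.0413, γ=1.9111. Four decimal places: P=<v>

P=0.0149

Split into d^2_{0,1}(β=3.0413) × two z-phases.
c=cos(3.041300/2)=0.050125, s=sin(3.041300/2)=0.998743; N=√[2·2·6·1]=4.898979
The bounds max(0,m−m')=1 and min(l+m,l−m')=2 give 2 terms
  k=1: (−1)^0·4.8990/(2)·0.0501^3·0.9987^1 = +0.000308
  k=2: (−1)^1·4.8990/(2)·0.0501^1·0.9987^3 = -0.122319
d^2_{0,1}(3.0413) = +0.000308 -0.122319 = -0.122011
|D^2_{0,1}|² = |d^2_{0,1}(β)|² = (-0.122011)² = 0.014887 (the z-rotation phases have unit modulus)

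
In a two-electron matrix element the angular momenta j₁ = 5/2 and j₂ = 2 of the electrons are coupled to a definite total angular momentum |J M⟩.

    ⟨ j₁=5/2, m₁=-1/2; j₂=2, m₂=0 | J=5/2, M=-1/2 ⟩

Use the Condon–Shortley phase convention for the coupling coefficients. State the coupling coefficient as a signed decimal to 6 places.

-0.478091  (= −√(8/35))

triangle: 2!×3!×2!/8! = 24/40320
(j±m)!: 2!×3!×2!×2!×2!×3! = 576
prefactor² = (2J+1)×Δ×N² = 72/35
  k=0: +1/(0!×2!×3!×2!×0!×0!) = 1/24
  k=1: −1/(1!×1!×2!×1!×1!×1!) = -1/2
  k=2: +1/(2!×0!×1!×0!×2!×2!) = 1/8
Σ = -1/3  ⇒  CG² = 72/35×(-1/3)² = 8/35
CG = −√(8/35) = -0.478091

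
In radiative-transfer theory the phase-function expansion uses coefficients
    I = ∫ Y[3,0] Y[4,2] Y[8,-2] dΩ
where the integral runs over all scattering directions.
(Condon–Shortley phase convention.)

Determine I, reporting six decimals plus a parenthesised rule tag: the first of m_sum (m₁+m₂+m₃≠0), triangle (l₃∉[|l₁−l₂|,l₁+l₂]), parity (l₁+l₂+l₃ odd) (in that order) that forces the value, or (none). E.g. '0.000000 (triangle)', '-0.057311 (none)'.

triangle: need 1≤l₃≤7, have 8; I=0

0.000000 (triangle)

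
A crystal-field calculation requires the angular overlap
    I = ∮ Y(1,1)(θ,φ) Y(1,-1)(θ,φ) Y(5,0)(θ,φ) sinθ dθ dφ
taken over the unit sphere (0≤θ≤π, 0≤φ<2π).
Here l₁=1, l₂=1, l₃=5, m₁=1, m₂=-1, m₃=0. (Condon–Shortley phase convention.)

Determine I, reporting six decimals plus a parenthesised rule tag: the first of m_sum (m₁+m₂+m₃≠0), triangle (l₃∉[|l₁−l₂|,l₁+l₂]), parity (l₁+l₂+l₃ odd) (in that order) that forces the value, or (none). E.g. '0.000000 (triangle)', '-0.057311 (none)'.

0.000000 (triangle)

|1−1|≤5≤1+1 violated ⇒ I = 0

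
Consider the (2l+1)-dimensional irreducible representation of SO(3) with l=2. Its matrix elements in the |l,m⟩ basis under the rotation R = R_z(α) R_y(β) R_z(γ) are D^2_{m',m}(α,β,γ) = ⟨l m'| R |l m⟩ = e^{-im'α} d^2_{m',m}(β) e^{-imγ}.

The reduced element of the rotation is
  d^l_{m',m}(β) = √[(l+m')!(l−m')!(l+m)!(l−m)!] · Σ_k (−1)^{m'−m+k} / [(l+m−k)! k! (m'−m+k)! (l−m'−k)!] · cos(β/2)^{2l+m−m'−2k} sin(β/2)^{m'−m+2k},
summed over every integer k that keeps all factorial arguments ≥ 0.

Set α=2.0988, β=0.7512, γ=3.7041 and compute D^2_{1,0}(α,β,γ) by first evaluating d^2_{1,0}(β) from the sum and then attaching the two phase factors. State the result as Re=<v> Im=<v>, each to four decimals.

Re=0.3078 Im=0.5277

First d^2_{1,0}(β=0.7512), then the phase factors e^{-i(1)α} and e^{-i(0)γ}:
Half-angle: c=0.930288, s=0.366831. N=√(6·1·2·2)=4.898979
The bounds max(0,m−m')=0 and min(l+m,l−m')=1 give 2 terms
  k=0: (−1)^1·4.8990/(2)·0.9303^3·0.3668^1 = -0.723424
  k=1: (−1)^2·4.8990/(2)·0.9303^1·0.3668^3 = +0.112484
d^2_{1,0}(0.7512) = -0.723424 +0.112484 = -0.610941
D = (-0.503810-0.863815i)·(-0.610941)·(+1.000000+0.000000i) = +0.307798+0.527739i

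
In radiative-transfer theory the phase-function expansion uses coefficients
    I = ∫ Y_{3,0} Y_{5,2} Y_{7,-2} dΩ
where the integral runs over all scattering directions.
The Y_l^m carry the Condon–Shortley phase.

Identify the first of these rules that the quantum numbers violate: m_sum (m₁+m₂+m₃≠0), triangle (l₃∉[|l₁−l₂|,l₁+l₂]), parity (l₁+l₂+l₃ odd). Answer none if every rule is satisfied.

parity

azimuthal sum: 0 + 2 − 2 = 0  ✓
2 ≤ 7 ≤ 8 (triangle on l)  ✓
L = 3 + 5 + 7 = 15 (odd)  ✗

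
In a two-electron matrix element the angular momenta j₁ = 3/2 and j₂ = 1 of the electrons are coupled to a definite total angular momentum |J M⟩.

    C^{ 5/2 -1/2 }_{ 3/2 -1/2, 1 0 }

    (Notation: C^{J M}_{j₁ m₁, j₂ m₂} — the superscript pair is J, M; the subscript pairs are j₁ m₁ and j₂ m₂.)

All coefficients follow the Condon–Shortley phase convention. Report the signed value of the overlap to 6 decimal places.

√[6·0!3!2!/6! · 1!2!1!1!2!3!] = √(12/5)
  +(−1)^0/∏(0,0,2,1,1,1)! = 1/2  (running 1/2)
⟨..|..⟩ = √(12/5)·(1/2) = +0.774597

+√(3/5) ≈ +0.774597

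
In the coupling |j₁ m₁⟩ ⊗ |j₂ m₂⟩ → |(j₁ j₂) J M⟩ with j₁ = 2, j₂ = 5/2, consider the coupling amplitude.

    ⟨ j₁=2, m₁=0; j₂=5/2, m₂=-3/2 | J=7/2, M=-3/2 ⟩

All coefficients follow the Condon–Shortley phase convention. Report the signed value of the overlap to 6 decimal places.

+0.534522

j₁+j₂−J=1  J+j₁−j₂=3  J−j₁+j₂=4  j₁+j₂+J+1=9
(j₁±m₁, j₂±m₂, J±M) = (2,2,1,4,2,5)
P² = 512/7
sum k=0..1:
  [0] +1/12 = 1/12
  [1] −1/48 = -1/48
S = 1/16
C² = P²·S² = 2/7 ; C = +0.534522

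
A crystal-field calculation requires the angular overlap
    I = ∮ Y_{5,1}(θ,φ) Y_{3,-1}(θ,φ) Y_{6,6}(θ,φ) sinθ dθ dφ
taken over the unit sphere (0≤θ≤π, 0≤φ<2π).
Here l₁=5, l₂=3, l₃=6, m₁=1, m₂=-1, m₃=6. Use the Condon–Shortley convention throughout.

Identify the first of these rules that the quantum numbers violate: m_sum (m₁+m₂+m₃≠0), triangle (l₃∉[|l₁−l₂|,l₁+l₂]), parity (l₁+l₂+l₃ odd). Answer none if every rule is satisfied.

m_sum

m₁+m₂+m₃ = 1 − 1 + 6 = 6  ✗
triangle: |5−3|=2 ≤ l₃=6 ≤ 5+3=8
parity: l₁+l₂+l₃ = 14 is even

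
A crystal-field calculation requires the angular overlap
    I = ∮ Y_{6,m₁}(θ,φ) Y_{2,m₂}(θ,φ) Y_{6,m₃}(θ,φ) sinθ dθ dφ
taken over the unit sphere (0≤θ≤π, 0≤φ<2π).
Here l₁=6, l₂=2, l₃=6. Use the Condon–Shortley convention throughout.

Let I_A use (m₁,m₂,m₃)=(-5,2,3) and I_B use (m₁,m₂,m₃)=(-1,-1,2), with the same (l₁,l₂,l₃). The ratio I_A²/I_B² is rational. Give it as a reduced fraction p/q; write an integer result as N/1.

Shared (l₁,l₂,l₃)=(6,2,6): N and (l;000)² cancel in I_A²/I_B².
A: Δ = 2!·10!·2!/15! = 1/90090; Racah Σ t=2..2: t=2:+1/1451520 = 1/1451520; ⇒ 3j(6 2 6; -5 2 3)² = 1/91, sgn -1
B: Δ = 2!·10!·2!/15! = 1/90090; Racah Σ t=0..1: t=0:+1/60480 t=1:−1/34560 = -1/80640; ⇒ 3j(6 2 6; -1 -1 2)² = 6/1001, sgn -1
I_A²/I_B² = (1/91)/(6/1001) = 11/6

11/6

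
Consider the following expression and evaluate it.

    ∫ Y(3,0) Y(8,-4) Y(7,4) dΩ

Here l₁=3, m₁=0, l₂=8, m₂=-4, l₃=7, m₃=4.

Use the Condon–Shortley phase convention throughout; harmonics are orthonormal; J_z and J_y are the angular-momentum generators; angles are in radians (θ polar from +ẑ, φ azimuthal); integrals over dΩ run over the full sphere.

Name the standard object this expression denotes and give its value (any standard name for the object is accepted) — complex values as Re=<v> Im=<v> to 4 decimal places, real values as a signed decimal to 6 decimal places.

Gaunt coefficient, -0.033430

This is a Gaunt coefficient — the integral of a triple product of spherical harmonics over the sphere.
Rules hold: Σm=0, L=18 even, 5≤7≤11.
N = 7·17·15 = 1785
Δ = 4!·2!·12!/19! = 1/5290740
Racah Σ t=1..3: t=1:−1/7257600 t=2:+1/2073600 t=3:−1/7257600 = 1/4838400
⇒ 3j(3 8 7; 0 0 0)² = 252/20995, sgn -1
Racah Σ t=1..3: t=1:−1/26127360 t=2:+1/29030400 t=3:−1/479001600 = -17/2874009600
⇒ 3j(3 8 7; 0 -4 4)² = 17/25935, sgn +1
4πI² = N·(3j₀)²·(3jₘ)² = 4284/305045
I = -1·√(0.0140438/4π) = -0.03343011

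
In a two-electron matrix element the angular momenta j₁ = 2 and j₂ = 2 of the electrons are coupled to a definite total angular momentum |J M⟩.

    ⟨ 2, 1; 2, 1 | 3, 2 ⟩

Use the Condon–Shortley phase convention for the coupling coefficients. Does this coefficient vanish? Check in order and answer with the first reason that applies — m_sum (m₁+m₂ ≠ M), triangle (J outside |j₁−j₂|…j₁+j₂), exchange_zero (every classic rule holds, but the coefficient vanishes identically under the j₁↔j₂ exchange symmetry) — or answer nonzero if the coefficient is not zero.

m-sum: m₁+m₂ = 1+1 = 2, M = 2  ✓
triangle: |j₁−j₂| = 0 ≤ J = 3 ≤ j₁+j₂ = 4  ✓
exchange: j₁=j₂ and m₁=m₂, and (−1)^(j₁+j₂−J) = (−1)^1 = −1 forces ⟨j₁m₁;j₂m₂|JM⟩ = −⟨j₂m₂;j₁m₁|JM⟩ = −⟨j₁m₁;j₂m₂|JM⟩ ⇒ the coefficient vanishes identically
Racah sum check: Σ_k collapses to 0 ⇒ CG = 0

exchange_zero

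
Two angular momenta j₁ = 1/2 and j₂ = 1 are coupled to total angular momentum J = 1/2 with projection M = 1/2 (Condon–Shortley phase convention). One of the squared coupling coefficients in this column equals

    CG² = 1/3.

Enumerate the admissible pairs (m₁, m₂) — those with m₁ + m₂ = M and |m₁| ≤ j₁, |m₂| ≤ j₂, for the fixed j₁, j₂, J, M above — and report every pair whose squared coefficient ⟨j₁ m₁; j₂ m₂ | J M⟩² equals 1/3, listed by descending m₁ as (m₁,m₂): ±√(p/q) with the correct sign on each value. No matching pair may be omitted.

(1/2,0): +√(1/3)

Admissible pairs with m₁+m₂ = M = 1/2: (-1/2,1), (1/2,0)
  (m₁,m₂)=(1/2,0): CG² = 1/3, CG = +√(1/3)   ← matches the target
  (m₁,m₂)=(-1/2,1): CG² = 2/3, CG = −√(2/3)
Pairs with CG² = 1/3: (1/2,0): +√(1/3)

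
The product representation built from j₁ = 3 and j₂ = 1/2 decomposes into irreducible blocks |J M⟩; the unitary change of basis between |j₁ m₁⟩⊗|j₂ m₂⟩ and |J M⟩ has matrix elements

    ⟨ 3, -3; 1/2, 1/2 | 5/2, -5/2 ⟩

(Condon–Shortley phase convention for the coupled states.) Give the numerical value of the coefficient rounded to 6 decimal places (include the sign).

triangle: 1!*5!*0!/7! = 120/5040
(j±m)!: 0!*6!*1!*0!*0!*5! = 86400
prefactor² = (2J+1)*Δ*N² = 86400/7
  k=1: −1/(1!*0!*5!*0!*0!*0!) = -1/120
Σ = -1/120  ⇒  CG² = 86400/7*(-1/120)² = 6/7
CG = −√(6/7) = -0.925820

-0.925820  (= −√(6/7))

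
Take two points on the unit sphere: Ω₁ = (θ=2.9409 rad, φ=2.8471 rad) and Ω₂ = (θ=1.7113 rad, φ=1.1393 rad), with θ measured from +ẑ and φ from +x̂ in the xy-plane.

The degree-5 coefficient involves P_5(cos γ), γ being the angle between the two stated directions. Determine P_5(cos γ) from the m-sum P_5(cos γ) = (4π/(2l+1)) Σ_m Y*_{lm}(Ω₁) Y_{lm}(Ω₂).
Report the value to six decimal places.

0.195158

Expand P_5 via completeness: Σ_{m} conj(Y_{5,m}) at Ω₁ times Y_{5,m} at Ω₂ —
  m=-5: Y*=-0.000014+0.000145i  Y=+0.367847+0.244532i  product -0.000041+0.000050i
  m=-4: Y*=-0.000869+0.002098i  Y=+0.030536-0.195184i  product +0.000383+0.000234i
  m=-3: Y*=-0.013289+0.016189i  Y=+0.266054-0.075442i  product -0.002314+0.005310i
  m=-2: Y*=-0.103213+0.068955i  Y=-0.142383-0.166390i  product +0.026169+0.007356i
  m=-1: Y*=-0.422832+0.128250i  Y=+0.097287-0.211294i  product -0.014038+0.101819i
  m=+0: Y*=-0.673186-0.000000i  Y=-0.223582+0.000000i  product +0.150512+0.000000i
  m=+1: Y*=+0.422832+0.128250i  Y=-0.097287-0.211294i  product -0.014038-0.101819i
  m=+2: Y*=-0.103213-0.068955i  Y=-0.142383+0.166390i  product +0.026169-0.007356i
  m=+3: Y*=+0.013289+0.016189i  Y=-0.266054-0.075442i  product -0.002314-0.005310i
  m=+4: Y*=-0.000869-0.002098i  Y=+0.030536+0.195184i  product +0.000383-0.000234i
  m=+5: Y*=+0.000014+0.000145i  Y=-0.367847+0.244532i  product -0.000041-0.000050i
Accumulated sum +0.170832+0.000000i; after 4π/(2l+1) scaling, +0.195158+0.000000i ⇒ P_5 = 0.195158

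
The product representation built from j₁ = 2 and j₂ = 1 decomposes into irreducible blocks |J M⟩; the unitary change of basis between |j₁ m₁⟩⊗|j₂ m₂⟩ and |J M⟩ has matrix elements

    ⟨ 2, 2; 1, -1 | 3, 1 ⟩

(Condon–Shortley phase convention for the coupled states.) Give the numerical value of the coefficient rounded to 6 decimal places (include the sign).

+√(1/15) = +0.258199

j₁+j₂−J=0  J+j₁−j₂=4  J−j₁+j₂=2  j₁+j₂+J+1=7
(j₁±m₁, j₂±m₂, J±M) = (4,0,0,2,4,2)
P² = 768/5
sum k=0..0:
  [0] +1/48 = 1/48
S = 1/48
C² = P²·S² = 1/15 ; C = +0.258199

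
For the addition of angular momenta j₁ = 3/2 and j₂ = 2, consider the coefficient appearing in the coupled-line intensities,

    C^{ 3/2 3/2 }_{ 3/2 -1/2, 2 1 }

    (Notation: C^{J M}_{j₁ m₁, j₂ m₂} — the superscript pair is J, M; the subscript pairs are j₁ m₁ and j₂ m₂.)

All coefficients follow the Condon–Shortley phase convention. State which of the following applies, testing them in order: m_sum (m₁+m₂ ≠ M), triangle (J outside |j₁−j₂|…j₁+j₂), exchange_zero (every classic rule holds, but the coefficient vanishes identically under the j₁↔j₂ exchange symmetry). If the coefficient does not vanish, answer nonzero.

m_sum

m-sum: m₁+m₂ = -1/2+1 = 1/2, M = 3/2  ✗ ⇒ coefficient is 0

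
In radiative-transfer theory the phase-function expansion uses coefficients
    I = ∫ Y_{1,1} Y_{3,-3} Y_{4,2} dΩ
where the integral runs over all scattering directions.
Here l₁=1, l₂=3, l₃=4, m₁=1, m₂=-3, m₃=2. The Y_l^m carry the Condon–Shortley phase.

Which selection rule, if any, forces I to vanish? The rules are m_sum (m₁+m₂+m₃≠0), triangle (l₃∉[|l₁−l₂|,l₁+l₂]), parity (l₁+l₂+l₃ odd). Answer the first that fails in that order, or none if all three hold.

none

Σmᵢ = 0  ✓
l₃∈[|l₁−l₂|,l₁+l₂]=[2,4], have l₃=4  ✓
Σlᵢ = 8 ⇒ even  ✓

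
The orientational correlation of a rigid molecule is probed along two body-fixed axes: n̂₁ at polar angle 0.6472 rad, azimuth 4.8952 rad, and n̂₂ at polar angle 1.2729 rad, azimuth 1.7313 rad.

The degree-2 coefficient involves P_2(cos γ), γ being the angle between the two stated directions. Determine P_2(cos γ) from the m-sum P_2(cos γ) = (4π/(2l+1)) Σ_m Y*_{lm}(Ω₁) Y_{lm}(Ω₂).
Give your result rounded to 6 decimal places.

-0.324451

Expand P_2 via completeness: Σ_{m} conj(Y_{2,m}) at Ω₁ times Y_{2,m} at Ω₂ —
  [-2]  conj(Y_{2,-2})(Ω₁) = (-0.131149, -0.050209) ; Y_{2,-2}(Ω₂) = (-0.334966, 0.111379) ; Δ = (0.049523, 0.002211)
  [-1]  conj(Y_{2,-1})(Ω₁) = (0.067557, -0.365421) ; Y_{2,-1}(Ω₂) = (-0.034642, -0.213977) ; Δ = (-0.080532, -0.001797)
  [+0]  conj(Y_{2,0})(Ω₁) = (0.286797, -0.000000) ; Y_{2,0}(Ω₂) = (-0.233880, 0.000000) ; Δ = (-0.067076, 0.000000)
  [+1]  conj(Y_{2,1})(Ω₁) = (-0.067557, -0.365421) ; Y_{2,1}(Ω₂) = (0.034642, -0.213977) ; Δ = (-0.080532, 0.001797)
  [+2]  conj(Y_{2,2})(Ω₁) = (-0.131149, 0.050209) ; Y_{2,2}(Ω₂) = (-0.334966, -0.111379) ; Δ = (0.049523, -0.002211)
Total Σ_m = (-0.129095, 0.000000). Multiply by 2.513274: (-0.324451, 0.000000). P_2(cos γ) = -0.324451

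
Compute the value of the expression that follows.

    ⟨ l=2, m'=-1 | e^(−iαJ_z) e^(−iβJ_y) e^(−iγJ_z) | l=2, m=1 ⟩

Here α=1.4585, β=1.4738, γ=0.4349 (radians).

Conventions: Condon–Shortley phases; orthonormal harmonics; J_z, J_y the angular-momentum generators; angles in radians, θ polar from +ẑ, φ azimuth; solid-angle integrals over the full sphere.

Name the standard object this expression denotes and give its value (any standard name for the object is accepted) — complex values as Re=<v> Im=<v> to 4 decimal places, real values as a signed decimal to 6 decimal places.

Wigner D-matrix element, Re=0.2805 Im=0.4603

This is a Wigner D-matrix element — the rotation-matrix element ⟨l m'| R(α,β,γ) |l m⟩ in the angular-momentum basis.
Split into d^2_{-1,1}(β=1.4738) × two z-phases.
With c≡cos(β/2)=0.740555 and s≡sin(β/2)=0.671995, N=[1·6·6·1]^{1/2}=6.000000
Admissible k: 2..3 (factorial args all ≥0)
  k=2: (−1)^0·6.0000/(2)·0.7406^2·0.6720^2 = +0.742966
  k=3: (−1)^1·6.0000/(6)·0.7406^0·0.6720^4 = -0.203923
d^2_{-1,1}(1.4738) = +0.742966 -0.203923 = +0.539043
D = (+0.112060+0.993701i)·(+0.539043)·(+0.906912-0.421320i) = +0.280462+0.460336i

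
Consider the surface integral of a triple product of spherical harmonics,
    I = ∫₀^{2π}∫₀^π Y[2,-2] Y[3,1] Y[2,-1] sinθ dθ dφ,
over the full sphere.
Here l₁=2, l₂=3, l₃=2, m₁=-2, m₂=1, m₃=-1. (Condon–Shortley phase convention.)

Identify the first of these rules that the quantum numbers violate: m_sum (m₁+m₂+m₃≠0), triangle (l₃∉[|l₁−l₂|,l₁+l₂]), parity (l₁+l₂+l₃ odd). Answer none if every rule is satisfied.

m_sum

azimuthal sum: -2 + 1 − 1 = -2  ✗
1 ≤ 2 ≤ 5 (triangle on l)
L = 2 + 3 + 2 = 7 (odd)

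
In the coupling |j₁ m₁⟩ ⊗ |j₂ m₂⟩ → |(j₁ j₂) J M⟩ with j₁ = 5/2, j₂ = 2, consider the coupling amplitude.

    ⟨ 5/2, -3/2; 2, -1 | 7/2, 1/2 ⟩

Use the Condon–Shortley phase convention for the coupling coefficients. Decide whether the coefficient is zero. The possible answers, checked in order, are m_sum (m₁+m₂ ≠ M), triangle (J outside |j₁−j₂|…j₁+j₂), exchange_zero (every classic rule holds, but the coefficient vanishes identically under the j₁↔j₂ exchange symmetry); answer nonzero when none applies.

m_sum

m-sum: m₁+m₂ = -3/2+(-1) = -5/2, M = 1/2  ✗ ⇒ coefficient is 0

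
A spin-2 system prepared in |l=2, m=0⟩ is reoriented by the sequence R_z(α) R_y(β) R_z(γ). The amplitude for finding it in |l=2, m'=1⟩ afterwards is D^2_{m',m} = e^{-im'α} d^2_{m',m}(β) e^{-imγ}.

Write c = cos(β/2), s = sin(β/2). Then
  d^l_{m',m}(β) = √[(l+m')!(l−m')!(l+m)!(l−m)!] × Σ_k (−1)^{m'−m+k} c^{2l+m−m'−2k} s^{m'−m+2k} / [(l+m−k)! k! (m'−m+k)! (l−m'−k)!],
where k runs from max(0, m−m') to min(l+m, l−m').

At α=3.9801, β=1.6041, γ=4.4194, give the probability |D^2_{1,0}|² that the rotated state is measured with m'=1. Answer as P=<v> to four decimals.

P=0.0017

Split into d^2_{1,0}(β=1.6041) × two z-phases.
c=cos(1.604100/2)=0.695235, s=sin(1.604100/2)=0.718783; N=√[6·1·2·2]=4.898979
The bounds max(0,m−m')=0 and min(l+m,l−m')=1 give 2 terms
  k=0: (−1)^1·4.8990/(2)·0.6952^3·0.7188^1 = -0.591654
  k=1: (−1)^2·4.8990/(2)·0.6952^1·0.7188^3 = +0.632412
d^2_{1,0}(1.6041) = -0.591654 +0.632412 = +0.040758
|D^2_{1,0}|² = |d^2_{1,0}(β)|² = (+0.040758)² = 0.001661 (the z-rotation phases have unit modulus)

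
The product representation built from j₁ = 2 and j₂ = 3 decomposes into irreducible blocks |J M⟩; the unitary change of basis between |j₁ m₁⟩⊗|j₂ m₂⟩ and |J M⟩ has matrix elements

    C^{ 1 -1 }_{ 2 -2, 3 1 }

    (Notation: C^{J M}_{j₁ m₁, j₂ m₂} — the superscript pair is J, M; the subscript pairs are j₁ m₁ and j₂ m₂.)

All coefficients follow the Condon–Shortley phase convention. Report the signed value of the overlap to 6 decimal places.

triangle: 4!·0!·2!/7! = 48/5040
(j±m)!: 0!·4!·4!·2!·0!·2! = 2304
prefactor² = (2J+1)·Δ·N² = 2304/35
  k=4: +1/(4!·0!·0!·0!·0!·2!) = 1/48
Σ = 1/48  ⇒  CG² = 2304/35·(1/48)² = 1/35
CG = +√(1/35) = +0.169031

+√(1/35) = +0.169031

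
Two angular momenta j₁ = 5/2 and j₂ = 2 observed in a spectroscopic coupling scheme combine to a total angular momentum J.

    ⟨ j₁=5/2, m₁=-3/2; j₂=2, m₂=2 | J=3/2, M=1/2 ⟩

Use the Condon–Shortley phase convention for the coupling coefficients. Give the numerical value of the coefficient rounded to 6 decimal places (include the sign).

−√(32/105) ≈ -0.552052

j₁+j₂−J=3  J+j₁−j₂=2  J−j₁+j₂=1  j₁+j₂+J+1=7
(j₁±m₁, j₂±m₂, J±M) = (1,4,4,0,2,1)
P² = 384/35
sum k=3..3:
  [3] −1/6 = -1/6
S = -1/6
C² = P²·S² = 32/105 ; C = -0.552052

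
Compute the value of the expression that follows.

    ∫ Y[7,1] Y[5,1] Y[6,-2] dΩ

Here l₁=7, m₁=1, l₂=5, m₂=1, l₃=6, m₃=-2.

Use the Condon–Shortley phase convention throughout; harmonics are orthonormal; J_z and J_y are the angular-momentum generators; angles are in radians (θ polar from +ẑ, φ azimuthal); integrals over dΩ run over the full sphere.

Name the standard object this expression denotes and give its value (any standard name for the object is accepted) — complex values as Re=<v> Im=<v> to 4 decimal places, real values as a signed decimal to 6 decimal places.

This is a Gaunt coefficient — the integral of a triple product of spherical harmonics over the sphere.
Checks pass: Σm=0; 18 even; l₃=6∈[2,12].
(2·7+1)(2·5+1)(2·6+1) = 2145
Δ: 6! 8! 4! / 19! → 1/174594420
sum: t=1:−1/4147200 t=2:+1/207360 t=3:−1/82944 t=4:+1/207360 t=5:−1/4147200 = -1/345600
3j²(7 5 6; 0 0 0) = Δ·Π!·Σ² = 420/46189  (sign -1)
sum: t=2:+1/663552 t=3:−1/155520 t=4:+1/276480 t=5:−1/3628800 t=6:+1/696729600 = -367/232243200
3j²(7 5 6; 1 1 -2) = Δ·Π!·Σ² = 134689/19399380  (sign -1)
combine: 4πI² = 2145·420/46189·134689/19399380 = 2020335/14919047
take √, sign +1: I = 0.10380929

Gaunt coefficient, +0.103809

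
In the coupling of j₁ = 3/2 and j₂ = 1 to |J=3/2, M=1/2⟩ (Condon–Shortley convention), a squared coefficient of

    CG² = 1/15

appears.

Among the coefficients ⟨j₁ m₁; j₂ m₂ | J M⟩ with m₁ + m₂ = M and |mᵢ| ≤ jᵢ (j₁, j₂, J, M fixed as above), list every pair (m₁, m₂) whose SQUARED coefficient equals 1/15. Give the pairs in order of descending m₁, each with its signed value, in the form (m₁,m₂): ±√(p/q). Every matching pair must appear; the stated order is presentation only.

(1/2,0): +√(1/15)

Admissible pairs with m₁+m₂ = M = 1/2: (-1/2,1), (1/2,0), (3/2,-1)
  (m₁,m₂)=(3/2,-1): CG² = 2/5, CG = +√(2/5)
  (m₁,m₂)=(1/2,0): CG² = 1/15, CG = +√(1/15)   ← matches the target
  (m₁,m₂)=(-1/2,1): CG² = 8/15, CG = −√(8/15)
Pairs with CG² = 1/15: (1/2,0): +√(1/15)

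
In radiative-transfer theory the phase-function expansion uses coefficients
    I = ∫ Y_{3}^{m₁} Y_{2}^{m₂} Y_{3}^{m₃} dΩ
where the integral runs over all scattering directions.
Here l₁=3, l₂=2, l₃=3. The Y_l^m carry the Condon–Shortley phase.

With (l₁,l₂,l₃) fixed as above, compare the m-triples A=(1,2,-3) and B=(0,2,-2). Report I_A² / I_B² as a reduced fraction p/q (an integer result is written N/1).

Shared (l₁,l₂,l₃)=(3,2,3): N and (l;000)² cancel in I_A²/I_B².
A: Δ = 2!·4!·2!/9! = 1/3780; Racah Σ t=2..2: t=2:+1/96 = 1/96; ⇒ 3j(3 2 3; 1 2 -3)² = 1/42, sgn +1
B: Δ = 2!·4!·2!/9! = 1/3780; Racah Σ t=2..2: t=2:+1/24 = 1/24; ⇒ 3j(3 2 3; 0 2 -2)² = 1/21, sgn -1
I_A²/I_B² = (1/42)/(1/21) = 1/2

1/2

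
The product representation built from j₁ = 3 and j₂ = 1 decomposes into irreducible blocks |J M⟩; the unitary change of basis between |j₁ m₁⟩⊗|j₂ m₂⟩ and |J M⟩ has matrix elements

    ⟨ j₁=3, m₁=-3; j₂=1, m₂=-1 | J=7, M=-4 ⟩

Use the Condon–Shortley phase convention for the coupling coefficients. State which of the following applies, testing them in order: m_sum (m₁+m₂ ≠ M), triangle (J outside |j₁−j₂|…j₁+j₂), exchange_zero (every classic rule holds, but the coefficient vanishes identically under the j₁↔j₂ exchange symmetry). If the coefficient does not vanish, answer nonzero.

m-sum: m₁+m₂ = -3+(-1) = -4, M = -4  ✓
triangle: need |j₁−j₂| ≤ J ≤ j₁+j₂, i.e. J ∈ [2, 4]; J = 7 is outside ✗ ⇒ coefficient is 0

triangle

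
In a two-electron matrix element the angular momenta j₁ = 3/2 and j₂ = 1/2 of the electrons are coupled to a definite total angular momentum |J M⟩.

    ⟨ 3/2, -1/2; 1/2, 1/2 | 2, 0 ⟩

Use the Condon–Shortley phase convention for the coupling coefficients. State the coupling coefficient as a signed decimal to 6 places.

+0.707107  (= +√(1/2))

j₁+j₂−J=0  J+j₁−j₂=3  J−j₁+j₂=1  j₁+j₂+J+1=5
(j₁±m₁, j₂±m₂, J±M) = (1,2,1,0,2,2)
P² = 2
sum k=0..0:
  [0] +1/2 = 1/2
S = 1/2
C² = P²·S² = 1/2 ; C = +0.707107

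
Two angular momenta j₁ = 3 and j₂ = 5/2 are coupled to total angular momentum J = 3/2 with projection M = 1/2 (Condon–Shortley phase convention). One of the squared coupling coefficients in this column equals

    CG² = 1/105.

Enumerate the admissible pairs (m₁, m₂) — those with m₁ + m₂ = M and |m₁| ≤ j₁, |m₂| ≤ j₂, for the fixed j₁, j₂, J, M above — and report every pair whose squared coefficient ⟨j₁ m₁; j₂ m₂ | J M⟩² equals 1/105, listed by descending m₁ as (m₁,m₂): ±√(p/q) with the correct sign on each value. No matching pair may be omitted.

Admissible pairs with m₁+m₂ = M = 1/2: (-2,5/2), (-1,3/2), (0,1/2), (1,-1/2), (2,-3/2), (3,-5/2)
  (m₁,m₂)=(3,-5/2): CG² = 5/14, CG = +√(5/14)
  (m₁,m₂)=(2,-3/2): CG² = 1/21, CG = −√(1/21)
  (m₁,m₂)=(1,-1/2): CG² = 1/105, CG = −√(1/105)   ← matches the target
  (m₁,m₂)=(0,1/2): CG² = 4/35, CG = +√(4/35)
  (m₁,m₂)=(-1,3/2): CG² = 7/30, CG = −√(7/30)
  (m₁,m₂)=(-2,5/2): CG² = 5/21, CG = +√(5/21)
Pairs with CG² = 1/105: (1,-1/2): −√(1/105)

(1,-1/2): −√(1/105)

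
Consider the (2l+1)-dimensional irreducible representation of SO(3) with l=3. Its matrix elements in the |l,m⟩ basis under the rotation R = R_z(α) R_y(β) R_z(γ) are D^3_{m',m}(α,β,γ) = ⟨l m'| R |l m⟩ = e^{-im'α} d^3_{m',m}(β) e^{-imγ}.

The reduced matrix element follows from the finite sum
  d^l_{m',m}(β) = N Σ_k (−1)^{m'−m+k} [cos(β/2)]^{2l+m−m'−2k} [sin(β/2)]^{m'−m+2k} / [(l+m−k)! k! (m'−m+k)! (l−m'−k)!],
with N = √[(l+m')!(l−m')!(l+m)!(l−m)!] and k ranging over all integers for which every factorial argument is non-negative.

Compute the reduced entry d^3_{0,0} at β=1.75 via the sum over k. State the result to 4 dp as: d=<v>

d=0.2532

d^3_{0,0}(β=1.7500) via the finite sum:
With c≡cos(β/2)=0.640997 and s≡sin(β/2)=0.767544, N=[6·6·6·6]^{1/2}=36.000000
k: max(0,(0)−(0))=0 … min(3+(0),3−(0))=3
  k=0: (−1)^0·36.0000/(36)·0.6410^6·0.7675^0 = +0.069364
  k=1: (−1)^1·36.0000/(4)·0.6410^4·0.7675^2 = -0.895101
  k=2: (−1)^2·36.0000/(4)·0.6410^2·0.7675^4 = +1.283413
  k=3: (−1)^3·36.0000/(36)·0.6410^0·0.7675^6 = -0.204465
d^3_{0,0}(1.7500) = +0.069364 -0.895101 +1.283413 -0.204465 = +0.253211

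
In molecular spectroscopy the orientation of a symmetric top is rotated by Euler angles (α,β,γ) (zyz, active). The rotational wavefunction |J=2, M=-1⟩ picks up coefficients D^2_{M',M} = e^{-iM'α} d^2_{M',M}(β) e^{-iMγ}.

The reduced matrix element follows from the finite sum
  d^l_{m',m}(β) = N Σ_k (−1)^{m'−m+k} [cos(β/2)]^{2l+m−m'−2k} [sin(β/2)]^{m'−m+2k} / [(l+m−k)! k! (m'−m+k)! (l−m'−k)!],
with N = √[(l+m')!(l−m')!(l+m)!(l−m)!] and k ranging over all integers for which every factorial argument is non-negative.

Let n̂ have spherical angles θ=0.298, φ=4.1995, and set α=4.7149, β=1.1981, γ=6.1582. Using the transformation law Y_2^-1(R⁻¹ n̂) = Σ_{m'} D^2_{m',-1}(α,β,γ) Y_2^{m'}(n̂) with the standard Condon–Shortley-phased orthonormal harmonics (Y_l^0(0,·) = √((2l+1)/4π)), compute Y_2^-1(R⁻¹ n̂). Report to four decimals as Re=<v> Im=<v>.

Re=-0.3500 Im=0.1100

Need the full column D^2_{m',-1} for m'=−2..2 at α=4.7149, β=1.1981, γ=6.1582.
cos(β/2)=0.825872, sin(β/2)=0.563858
d^2_{-2,-1}: single k=1 term ⇒ +0.635240;  D = -0.630674+0.076023i
d^2_{-1,-1}: k∈[0..1] ⇒ +0.465211 -0.650558 = -0.185347;  D = +0.022644+0.183958i
d^2_{0,-1}: k∈[0..1] ⇒ -0.778006 +0.362658 = -0.415348;  D = -0.412108+0.051777i
d^2_{1,-1}: k∈[0..1] ⇒ +0.650558 -0.101083 = +0.549475;  D = +0.069866+0.545015i
d^2_{2,-1}: single k=0 term ⇒ -0.296109;  D = +0.293610-0.038388i
Y_2^{m'}(θ=0.298,φ=4.1995) and Σ D·Y over m':
  (-0.6307+0.0760i)·(-0.0173-0.0285i)  (+0.0226+0.1840i)·(-0.1064+0.1889i)  (-0.4121+0.0518i)·(+0.5492+0.0000i)  (+0.0699+0.5450i)·(+0.1064+0.1889i)  (+0.2936-0.0384i)·(-0.0173+0.0285i)
Y_2^-1(R⁻¹ n̂) = -0.349961+0.110000i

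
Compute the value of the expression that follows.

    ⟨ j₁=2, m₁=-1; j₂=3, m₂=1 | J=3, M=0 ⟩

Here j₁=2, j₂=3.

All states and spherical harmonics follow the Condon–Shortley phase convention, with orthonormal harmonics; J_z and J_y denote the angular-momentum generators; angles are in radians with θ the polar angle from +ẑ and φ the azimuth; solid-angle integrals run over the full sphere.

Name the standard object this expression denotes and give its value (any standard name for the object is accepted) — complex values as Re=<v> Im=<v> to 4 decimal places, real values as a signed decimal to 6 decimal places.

This is a Clebsch–Gordan (vector-coupling) coefficient.
triangle: 2!·2!·4!/9! = 96/362880
(j±m)!: 1!·3!·4!·2!·3!·3! = 10368
prefactor² = (2J+1)·Δ·N² = 96/5
  k=1: −1/(1!·1!·2!·3!·0!·1!) = -1/12
  k=2: +1/(2!·0!·1!·2!·1!·2!) = 1/8
Σ = 1/24  ⇒  CG² = 96/5·(1/24)² = 1/30
CG = +√(1/30) = +0.182574

Clebsch–Gordan coefficient, +√(1/30) ≈ +0.182574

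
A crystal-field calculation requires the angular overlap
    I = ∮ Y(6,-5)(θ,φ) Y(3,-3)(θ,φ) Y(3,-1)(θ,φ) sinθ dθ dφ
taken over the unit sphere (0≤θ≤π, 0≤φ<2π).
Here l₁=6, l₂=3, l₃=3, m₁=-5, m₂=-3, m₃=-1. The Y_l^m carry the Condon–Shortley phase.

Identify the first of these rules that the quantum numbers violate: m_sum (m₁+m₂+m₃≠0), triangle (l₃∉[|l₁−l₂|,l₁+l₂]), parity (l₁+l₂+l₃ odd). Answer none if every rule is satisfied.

azimuthal sum: -5 − 3 − 1 = -9  ✗
3 ≤ 3 ≤ 9 (triangle on l)
L = 6 + 3 + 3 = 12 (even)

m_sum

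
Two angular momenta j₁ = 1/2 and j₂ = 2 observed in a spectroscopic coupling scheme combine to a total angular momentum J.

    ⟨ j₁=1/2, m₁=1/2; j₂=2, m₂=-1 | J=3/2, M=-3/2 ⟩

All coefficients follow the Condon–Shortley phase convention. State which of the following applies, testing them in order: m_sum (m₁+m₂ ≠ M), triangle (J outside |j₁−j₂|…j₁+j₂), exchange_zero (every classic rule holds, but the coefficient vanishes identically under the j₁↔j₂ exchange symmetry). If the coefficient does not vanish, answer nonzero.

m-sum: m₁+m₂ = 1/2+(-1) = -1/2, M = -3/2  ✗ ⇒ coefficient is 0

m_sum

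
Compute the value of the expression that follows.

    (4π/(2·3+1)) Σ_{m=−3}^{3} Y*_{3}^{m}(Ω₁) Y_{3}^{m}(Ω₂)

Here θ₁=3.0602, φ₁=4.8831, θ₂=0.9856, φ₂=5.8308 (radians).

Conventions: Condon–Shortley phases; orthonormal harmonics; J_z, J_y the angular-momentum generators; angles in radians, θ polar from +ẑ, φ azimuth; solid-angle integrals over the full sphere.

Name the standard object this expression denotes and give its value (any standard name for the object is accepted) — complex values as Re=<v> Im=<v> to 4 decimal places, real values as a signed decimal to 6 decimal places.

Legendre polynomial (addition theorem), +0.432925

This sum is the spherical-harmonic addition theorem: it equals the Legendre polynomial P_l(cos γ) of the angle γ between the two directions.
Addition theorem: P_3(cos γ) = (4π/7) Σ_m Y*_{lm}(Ω₁) Y_{lm}(Ω₂), m = −3…3:
  [-3]  conj(Y_{3,-3})(Ω₁) = -0.000110+0.000195i ; Y_{3,-3}(Ω₂) = +0.051242+0.236189i ; Δ = -0.000052-0.000016i
  [-2]  conj(Y_{3,-2})(Ω₁) = +0.006344+0.002254i ; Y_{3,-2}(Ω₂) = +0.242372+0.308438i ; Δ = +0.000842+0.002503i
  [-1]  conj(Y_{3,-1})(Ω₁) = +0.017707-0.102718i ; Y_{3,-1}(Ω₂) = +0.127337+0.061886i ; Δ = +0.008612-0.011984i
  [+0]  conj(Y_{3,0})(Ω₁) = -0.731589-0.000000i ; Y_{3,0}(Ω₂) = -0.303932+0.000000i ; Δ = +0.222353+0.000000i
  [+1]  conj(Y_{3,1})(Ω₁) = -0.017707-0.102718i ; Y_{3,1}(Ω₂) = -0.127337+0.061886i ; Δ = +0.008612+0.011984i
  [+2]  conj(Y_{3,2})(Ω₁) = +0.006344-0.002254i ; Y_{3,2}(Ω₂) = +0.242372-0.308438i ; Δ = +0.000842-0.002503i
  [+3]  conj(Y_{3,3})(Ω₁) = +0.000110+0.000195i ; Y_{3,3}(Ω₂) = -0.051242+0.236189i ; Δ = -0.000052+0.000016i
Σ over m = +0.241158-0.000000i; ×(4π/7) → +0.432925-0.000000i. Real part: 0.432925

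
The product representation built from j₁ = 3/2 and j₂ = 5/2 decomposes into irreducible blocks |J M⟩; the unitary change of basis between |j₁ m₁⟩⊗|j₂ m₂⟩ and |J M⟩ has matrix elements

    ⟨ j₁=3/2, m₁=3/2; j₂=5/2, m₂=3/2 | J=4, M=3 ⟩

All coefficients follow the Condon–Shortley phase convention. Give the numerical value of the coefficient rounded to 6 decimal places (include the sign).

+√(5/8) ≈ +0.790569

triangle: 0!×3!×5!/9! = 720/362880
(j±m)!: 3!×0!×4!×1!×7!×1! = 725760
prefactor² = (2J+1)×Δ×N² = 12960
  k=0: +1/(0!×0!×0!×4!×3!×1!) = 1/144
Σ = 1/144  ⇒  CG² = 12960×(1/144)² = 5/8
CG = +√(5/8) = +0.790569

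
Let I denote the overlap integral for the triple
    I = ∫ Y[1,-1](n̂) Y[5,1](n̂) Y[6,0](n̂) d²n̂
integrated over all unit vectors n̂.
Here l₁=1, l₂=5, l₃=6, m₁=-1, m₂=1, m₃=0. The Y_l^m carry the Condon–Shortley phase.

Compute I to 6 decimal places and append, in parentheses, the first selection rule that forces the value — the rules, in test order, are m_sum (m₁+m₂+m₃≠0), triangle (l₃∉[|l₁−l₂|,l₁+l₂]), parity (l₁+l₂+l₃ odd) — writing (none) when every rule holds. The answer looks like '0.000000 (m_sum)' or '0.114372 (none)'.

0.158246 (none)

Checks pass: Σm=0; 12 even; l₃=6∈[4,6].
(2·1+1)(2·5+1)(2·6+1) = 429
Δ: 0! 2! 10! / 13! → 1/858
sum: t=0:+1/14400 = 1/14400
3j²(1 5 6; 0 0 0) = Δ·Π!·Σ² = 6/143  (sign +1)
sum: t=0:+1/34560 = 1/34560
3j²(1 5 6; -1 1 0) = Δ·Π!·Σ² = 5/286  (sign +1)
combine: 4πI² = 429·6/143·5/286 = 45/143
take √, sign +1: I = 0.15824621
No selection rule forces the value: the integral is nonzero (none).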